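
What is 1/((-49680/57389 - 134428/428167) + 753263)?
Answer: 24572075963/18509206670092217 ≈ 1.3276e-6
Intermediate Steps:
1/((-49680/57389 - 134428/428167) + 753263) = 1/(-28986025052/24572075963 + 753263) = 1/(18509206670092217/24572075963) = 24572075963/18509206670092217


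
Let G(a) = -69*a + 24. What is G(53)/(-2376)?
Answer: 1211/792 ≈ 1.5290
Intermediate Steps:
G(a) = 24 - 69*a
G(53)/(-2376) = (24 - 69*53)/(-2376) = (24 - 3657)*(-1/2376) = -3633*(-1/2376) = 1211/792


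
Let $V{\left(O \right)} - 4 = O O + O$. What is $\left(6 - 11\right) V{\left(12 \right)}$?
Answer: $-800$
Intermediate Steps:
$V{\left(O \right)} = 4 + O + O^{2}$ ($V{\left(O \right)} = 4 + \left(O O + O\right) = 4 + \left(O^{2} + O\right) = 4 + \left(O + O^{2}\right) = 4 + O + O^{2}$)
$\left(6 - 11\right) V{\left(12 \right)} = \left(6 - 11\right) \left(4 + 12 + 12^{2}\right) = \left(6 - 11\right) \left(4 + 12 + 144\right) = \left(-5\right) 160 = -800$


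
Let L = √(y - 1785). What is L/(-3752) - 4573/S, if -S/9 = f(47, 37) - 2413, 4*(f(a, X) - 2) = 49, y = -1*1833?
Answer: -18292/86355 - 3*I*√402/3752 ≈ -0.21182 - 0.016031*I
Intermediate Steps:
y = -1833
f(a, X) = 57/4 (f(a, X) = 2 + (¼)*49 = 2 + 49/4 = 57/4)
S = 86355/4 (S = -9*(57/4 - 2413) = -9*(-9595/4) = 86355/4 ≈ 21589.)
L = 3*I*√402 (L = √(-1833 - 1785) = √(-3618) = 3*I*√402 ≈ 60.15*I)
L/(-3752) - 4573/S = (3*I*√402)/(-3752) - 4573/86355/4 = (3*I*√402)*(-1/3752) - 4573*4/86355 = -3*I*√402/3752 - 18292/86355 = -18292/86355 - 3*I*√402/3752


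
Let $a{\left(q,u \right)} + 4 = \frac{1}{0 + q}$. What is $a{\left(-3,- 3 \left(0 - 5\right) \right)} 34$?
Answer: $- \frac{442}{3} \approx -147.33$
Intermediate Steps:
$a{\left(q,u \right)} = -4 + \frac{1}{q}$ ($a{\left(q,u \right)} = -4 + \frac{1}{0 + q} = -4 + \frac{1}{q}$)
$a{\left(-3,- 3 \left(0 - 5\right) \right)} 34 = \left(-4 + \frac{1}{-3}\right) 34 = \left(-4 - \frac{1}{3}\right) 34 = \left(- \frac{13}{3}\right) 34 = - \frac{442}{3}$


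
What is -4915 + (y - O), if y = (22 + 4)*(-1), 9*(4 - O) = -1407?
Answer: -15304/3 ≈ -5101.3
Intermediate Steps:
O = 481/3 (O = 4 - ⅑*(-1407) = 4 + 469/3 = 481/3 ≈ 160.33)
y = -26 (y = 26*(-1) = -26)
-4915 + (y - O) = -4915 + (-26 - 1*481/3) = -4915 + (-26 - 481/3) = -4915 - 559/3 = -15304/3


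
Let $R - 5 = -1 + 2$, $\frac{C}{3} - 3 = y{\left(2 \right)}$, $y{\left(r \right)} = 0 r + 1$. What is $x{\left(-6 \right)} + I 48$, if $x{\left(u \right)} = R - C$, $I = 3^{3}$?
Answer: $1290$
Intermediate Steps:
$y{\left(r \right)} = 1$ ($y{\left(r \right)} = 0 + 1 = 1$)
$C = 12$ ($C = 9 + 3 \cdot 1 = 9 + 3 = 12$)
$I = 27$
$R = 6$ ($R = 5 + \left(-1 + 2\right) = 5 + 1 = 6$)
$x{\left(u \right)} = -6$ ($x{\left(u \right)} = 6 - 12 = -6$)
$x{\left(-6 \right)} + I 48 = -6 + 27 \cdot 48 = -6 + 1296 = 1290$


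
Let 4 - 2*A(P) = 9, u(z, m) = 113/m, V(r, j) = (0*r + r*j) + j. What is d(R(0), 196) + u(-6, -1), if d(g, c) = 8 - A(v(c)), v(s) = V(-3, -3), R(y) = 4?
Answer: -205/2 ≈ -102.50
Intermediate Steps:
V(r, j) = j + j*r (V(r, j) = (0 + j*r) + j = j*r + j = j + j*r)
v(s) = 6 (v(s) = -3*(1 - 3) = -3*(-2) = 6)
A(P) = -5/2 (A(P) = 2 - ½*9 = 2 - 9/2 = -5/2)
d(g, c) = 21/2 (d(g, c) = 8 - 1*(-5/2) = 8 + 5/2 = 21/2)
d(R(0), 196) + u(-6, -1) = 21/2 + 113/(-1) = 21/2 + 113*(-1) = 21/2 - 113 = -205/2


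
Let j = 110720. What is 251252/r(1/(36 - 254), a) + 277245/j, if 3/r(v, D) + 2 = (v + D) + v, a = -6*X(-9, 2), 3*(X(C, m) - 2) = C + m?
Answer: -5545592465/7241088 ≈ -765.85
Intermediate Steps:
X(C, m) = 2 + C/3 + m/3 (X(C, m) = 2 + (C + m)/3 = 2 + (C/3 + m/3) = 2 + C/3 + m/3)
a = 2 (a = -6*(2 + (⅓)*(-9) + (⅓)*2) = -6*(2 - 3 + ⅔) = -6*(-⅓) = 2)
r(v, D) = 3/(-2 + D + 2*v) (r(v, D) = 3/(-2 + ((v + D) + v)) = 3/(-2 + ((D + v) + v)) = 3/(-2 + (D + 2*v)) = 3/(-2 + D + 2*v))
251252/r(1/(36 - 254), a) + 277245/j = 251252/((3/(-2 + 2 + 2/(36 - 254)))) + 277245/110720 = 251252/((3/(-2 + 2 + 2/(-218)))) + 277245*(1/110720) = 251252/((3/(-2 + 2 + 2*(-1/218)))) + 55449/22144 = 251252/((3/(-2 + 2 - 1/109))) + 55449/22144 = 251252/((3/(-1/109))) + 55449/22144 = 251252/((3*(-109))) + 55449/22144 = 251252/(-327) + 55449/22144 = 251252*(-1/327) + 55449/22144 = -251252/327 + 55449/22144 = -5545592465/7241088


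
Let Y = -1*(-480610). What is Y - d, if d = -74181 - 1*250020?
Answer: 804811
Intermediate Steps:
d = -324201 (d = -74181 - 250020 = -324201)
Y = 480610
Y - d = 480610 - 1*(-324201) = 480610 + 324201 = 804811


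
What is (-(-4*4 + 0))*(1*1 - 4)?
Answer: -48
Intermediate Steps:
(-(-4*4 + 0))*(1*1 - 4) = (-(-16 + 0))*(1 - 4) = -1*(-16)*(-3) = 16*(-3) = -48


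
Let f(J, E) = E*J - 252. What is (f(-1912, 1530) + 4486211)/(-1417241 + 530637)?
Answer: -1560599/886604 ≈ -1.7602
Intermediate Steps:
f(J, E) = -252 + E*J
(f(-1912, 1530) + 4486211)/(-1417241 + 530637) = ((-252 + 1530*(-1912)) + 4486211)/(-1417241 + 530637) = ((-252 - 2925360) + 4486211)/(-886604) = (-2925612 + 4486211)*(-1/886604) = 1560599*(-1/886604) = -1560599/886604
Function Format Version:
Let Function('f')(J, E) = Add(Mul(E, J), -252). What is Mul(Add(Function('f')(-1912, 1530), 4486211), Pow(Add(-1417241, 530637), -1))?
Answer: Rational(-1560599, 886604) ≈ -1.7602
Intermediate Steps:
Function('f')(J, E) = Add(-252, Mul(E, J))
Mul(Add(Function('f')(-1912, 1530), 4486211), Pow(Add(-1417241, 530637), -1)) = Mul(Add(Add(-252, Mul(1530, -1912)), 4486211), Pow(Add(-1417241, 530637), -1)) = Mul(Add(Add(-252, -2925360), 4486211), Pow(-886604, -1)) = Mul(Add(-2925612, 4486211), Rational(-1, 886604)) = Mul(1560599, Rational(-1, 886604)) = Rational(-1560599, 886604)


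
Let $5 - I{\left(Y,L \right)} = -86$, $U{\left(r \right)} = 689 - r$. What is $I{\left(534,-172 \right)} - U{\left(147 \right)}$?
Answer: $-451$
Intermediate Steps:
$I{\left(Y,L \right)} = 91$ ($I{\left(Y,L \right)} = 5 - -86 = 5 + 86 = 91$)
$I{\left(534,-172 \right)} - U{\left(147 \right)} = 91 - \left(689 - 147\right) = 91 - 542 = -451$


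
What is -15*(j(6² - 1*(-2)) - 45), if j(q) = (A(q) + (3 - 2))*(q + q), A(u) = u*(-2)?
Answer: 86175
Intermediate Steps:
A(u) = -2*u
j(q) = 2*q*(1 - 2*q) (j(q) = (-2*q + (3 - 2))*(q + q) = (-2*q + 1)*(2*q) = (1 - 2*q)*(2*q) = 2*q*(1 - 2*q))
-15*(j(6² - 1*(-2)) - 45) = -15*(2*(6² - 1*(-2))*(1 - 2*(6² - 1*(-2))) - 45) = -15*(2*(36 + 2)*(1 - 2*(36 + 2)) - 45) = -15*(2*38*(1 - 2*38) - 45) = -15*(2*38*(1 - 76) - 45) = -15*(2*38*(-75) - 45) = -15*(-5700 - 45) = -15*(-5745) = 86175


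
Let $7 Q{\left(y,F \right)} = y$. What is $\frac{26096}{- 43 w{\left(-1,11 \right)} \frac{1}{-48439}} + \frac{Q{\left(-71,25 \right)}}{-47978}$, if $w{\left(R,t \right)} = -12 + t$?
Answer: $- \frac{424530886502771}{14441378} \approx -2.9397 \cdot 10^{7}$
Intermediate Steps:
$Q{\left(y,F \right)} = \frac{y}{7}$
$\frac{26096}{- 43 w{\left(-1,11 \right)} \frac{1}{-48439}} + \frac{Q{\left(-71,25 \right)}}{-47978} = \frac{26096}{- 43 \left(-12 + 11\right) \frac{1}{-48439}} + \frac{\frac{1}{7} \left(-71\right)}{-47978} = \frac{26096}{\left(-43\right) \left(-1\right) \left(- \frac{1}{48439}\right)} - - \frac{71}{335846} = \frac{26096}{43 \left(- \frac{1}{48439}\right)} + \frac{71}{335846} = \frac{26096}{- \frac{43}{48439}} + \frac{71}{335846} = 26096 \left(- \frac{48439}{43}\right) + \frac{71}{335846} = - \frac{1264064144}{43} + \frac{71}{335846} = - \frac{424530886502771}{14441378}$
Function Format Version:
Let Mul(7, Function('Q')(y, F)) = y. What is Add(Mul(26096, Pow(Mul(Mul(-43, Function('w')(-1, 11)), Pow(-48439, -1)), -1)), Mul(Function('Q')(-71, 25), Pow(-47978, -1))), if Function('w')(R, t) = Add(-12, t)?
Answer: Rational(-424530886502771, 14441378) ≈ -2.9397e+7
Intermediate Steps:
Function('Q')(y, F) = Mul(Rational(1, 7), y)
Add(Mul(26096, Pow(Mul(Mul(-43, Function('w')(-1, 11)), Pow(-48439, -1)), -1)), Mul(Function('Q')(-71, 25), Pow(-47978, -1))) = Add(Mul(26096, Pow(Mul(Mul(-43, Add(-12, 11)), Pow(-48439, -1)), -1)), Mul(Mul(Rational(1, 7), -71), Pow(-47978, -1))) = Add(Mul(26096, Pow(Mul(Mul(-43, -1), Rational(-1, 48439)), -1)), Mul(Rational(-71, 7), Rational(-1, 47978))) = Add(Mul(26096, Pow(Mul(43, Rational(-1, 48439)), -1)), Rational(71, 335846)) = Add(Mul(26096, Pow(Rational(-43, 48439), -1)), Rational(71, 335846)) = Add(Mul(26096, Rational(-48439, 43)), Rational(71, 335846)) = Add(Rational(-1264064144, 43), Rational(71, 335846)) = Rational(-424530886502771, 14441378)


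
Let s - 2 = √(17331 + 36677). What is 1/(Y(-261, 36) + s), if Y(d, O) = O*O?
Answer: 649/815398 - √13502/815398 ≈ 0.00065343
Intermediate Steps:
Y(d, O) = O²
s = 2 + 2*√13502 (s = 2 + √(17331 + 36677) = 2 + √54008 = 2 + 2*√13502 ≈ 234.40)
1/(Y(-261, 36) + s) = 1/(36² + (2 + 2*√13502)) = 1/(1296 + (2 + 2*√13502)) = 1/(1298 + 2*√13502)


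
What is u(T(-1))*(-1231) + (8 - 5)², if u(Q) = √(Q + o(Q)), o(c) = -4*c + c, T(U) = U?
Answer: 9 - 1231*√2 ≈ -1731.9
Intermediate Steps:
o(c) = -3*c
u(Q) = √2*√(-Q) (u(Q) = √(Q - 3*Q) = √(-2*Q) = √2*√(-Q))
u(T(-1))*(-1231) + (8 - 5)² = (√2*√(-1*(-1)))*(-1231) + (8 - 5)² = (√2*√1)*(-1231) + 3² = (√2*1)*(-1231) + 9 = √2*(-1231) + 9 = -1231*√2 + 9 = 9 - 1231*√2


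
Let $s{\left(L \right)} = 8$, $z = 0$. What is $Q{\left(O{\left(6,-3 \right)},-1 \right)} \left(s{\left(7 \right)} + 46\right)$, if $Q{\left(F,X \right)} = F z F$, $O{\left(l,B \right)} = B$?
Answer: $0$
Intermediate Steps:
$Q{\left(F,X \right)} = 0$ ($Q{\left(F,X \right)} = F 0 F = 0 F = 0$)
$Q{\left(O{\left(6,-3 \right)},-1 \right)} \left(s{\left(7 \right)} + 46\right) = 0 \left(8 + 46\right) = 0 \cdot 54 = 0$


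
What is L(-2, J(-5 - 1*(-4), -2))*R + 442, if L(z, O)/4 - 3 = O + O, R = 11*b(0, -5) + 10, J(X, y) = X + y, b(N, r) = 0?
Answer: 322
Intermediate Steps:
R = 10 (R = 11*0 + 10 = 0 + 10 = 10)
L(z, O) = 12 + 8*O (L(z, O) = 12 + 4*(O + O) = 12 + 4*(2*O) = 12 + 8*O)
L(-2, J(-5 - 1*(-4), -2))*R + 442 = (12 + 8*((-5 - 1*(-4)) - 2))*10 + 442 = (12 + 8*((-5 + 4) - 2))*10 + 442 = (12 + 8*(-1 - 2))*10 + 442 = (12 + 8*(-3))*10 + 442 = (12 - 24)*10 + 442 = -12*10 + 442 = -120 + 442 = 322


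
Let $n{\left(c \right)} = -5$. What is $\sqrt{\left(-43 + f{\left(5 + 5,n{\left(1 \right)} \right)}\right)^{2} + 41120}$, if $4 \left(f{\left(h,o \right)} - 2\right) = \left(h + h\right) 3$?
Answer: $18 \sqrt{129} \approx 204.44$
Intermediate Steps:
$f{\left(h,o \right)} = 2 + \frac{3 h}{2}$ ($f{\left(h,o \right)} = 2 + \frac{\left(h + h\right) 3}{4} = 2 + \frac{2 h 3}{4} = 2 + \frac{6 h}{4} = 2 + \frac{3 h}{2}$)
$\sqrt{\left(-43 + f{\left(5 + 5,n{\left(1 \right)} \right)}\right)^{2} + 41120} = \sqrt{\left(-43 + \left(2 + \frac{3 \left(5 + 5\right)}{2}\right)\right)^{2} + 41120} = \sqrt{\left(-43 + \left(2 + \frac{3}{2} \cdot 10\right)\right)^{2} + 41120} = \sqrt{\left(-43 + \left(2 + 15\right)\right)^{2} + 41120} = \sqrt{\left(-43 + 17\right)^{2} + 41120} = \sqrt{\left(-26\right)^{2} + 41120} = \sqrt{676 + 41120} = \sqrt{41796} = 18 \sqrt{129}$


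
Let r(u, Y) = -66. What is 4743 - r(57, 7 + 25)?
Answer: 4809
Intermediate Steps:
4743 - r(57, 7 + 25) = 4743 - 1*(-66) = 4743 + 66 = 4809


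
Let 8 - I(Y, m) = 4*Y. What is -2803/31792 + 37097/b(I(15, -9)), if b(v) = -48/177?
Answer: -1087248851/7948 ≈ -1.3680e+5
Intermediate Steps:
I(Y, m) = 8 - 4*Y
b(v) = -16/59 (b(v) = -48*1/177 = -16/59)
-2803/31792 + 37097/b(I(15, -9)) = -2803/31792 + 37097/(-16/59) = -2803*1/31792 + 37097*(-59/16) = -2803/31792 - 2188723/16 = -1087248851/7948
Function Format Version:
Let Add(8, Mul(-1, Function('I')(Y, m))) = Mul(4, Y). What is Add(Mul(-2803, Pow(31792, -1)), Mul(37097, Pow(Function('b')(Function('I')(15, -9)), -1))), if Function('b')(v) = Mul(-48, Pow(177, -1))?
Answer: Rational(-1087248851, 7948) ≈ -1.3680e+5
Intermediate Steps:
Function('I')(Y, m) = Add(8, Mul(-4, Y)) (Function('I')(Y, m) = Add(8, Mul(-1, Mul(4, Y))) = Add(8, Mul(-4, Y)))
Function('b')(v) = Rational(-16, 59) (Function('b')(v) = Mul(-48, Rational(1, 177)) = Rational(-16, 59))
Add(Mul(-2803, Pow(31792, -1)), Mul(37097, Pow(Function('b')(Function('I')(15, -9)), -1))) = Add(Mul(-2803, Pow(31792, -1)), Mul(37097, Pow(Rational(-16, 59), -1))) = Add(Mul(-2803, Rational(1, 31792)), Mul(37097, Rational(-59, 16))) = Add(Rational(-2803, 31792), Rational(-2188723, 16)) = Rational(-1087248851, 7948)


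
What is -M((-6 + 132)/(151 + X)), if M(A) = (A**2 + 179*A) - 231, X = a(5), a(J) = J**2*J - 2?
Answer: 2786721/18769 ≈ 148.47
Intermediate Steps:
a(J) = -2 + J**3 (a(J) = J**3 - 2 = -2 + J**3)
X = 123 (X = -2 + 5**3 = -2 + 125 = 123)
M(A) = -231 + A**2 + 179*A
-M((-6 + 132)/(151 + X)) = -(-231 + ((-6 + 132)/(151 + 123))**2 + 179*((-6 + 132)/(151 + 123))) = -(-231 + (126/274)**2 + 179*(126/274)) = -(-231 + (126*(1/274))**2 + 179*(126*(1/274))) = -(-231 + (63/137)**2 + 179*(63/137)) = -(-231 + 3969/18769 + 11277/137) = -1*(-2786721/18769) = 2786721/18769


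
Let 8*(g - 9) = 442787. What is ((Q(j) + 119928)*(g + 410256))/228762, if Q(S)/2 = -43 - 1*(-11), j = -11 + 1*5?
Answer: 55810281581/228762 ≈ 2.4397e+5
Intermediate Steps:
j = -6 (j = -11 + 5 = -6)
Q(S) = -64 (Q(S) = 2*(-43 - 1*(-11)) = 2*(-43 + 11) = 2*(-32) = -64)
g = 442859/8 (g = 9 + (⅛)*442787 = 9 + 442787/8 = 442859/8 ≈ 55357.)
((Q(j) + 119928)*(g + 410256))/228762 = ((-64 + 119928)*(442859/8 + 410256))/228762 = (119864*(3724907/8))*(1/228762) = 55810281581*(1/228762) = 55810281581/228762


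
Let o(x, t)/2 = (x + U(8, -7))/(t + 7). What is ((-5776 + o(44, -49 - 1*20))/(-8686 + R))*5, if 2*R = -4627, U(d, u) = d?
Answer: 1791080/681969 ≈ 2.6263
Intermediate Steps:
R = -4627/2 (R = (1/2)*(-4627) = -4627/2 ≈ -2313.5)
o(x, t) = 2*(8 + x)/(7 + t) (o(x, t) = 2*((x + 8)/(t + 7)) = 2*((8 + x)/(7 + t)) = 2*(8 + x)/(7 + t))
((-5776 + o(44, -49 - 1*20))/(-8686 + R))*5 = ((-5776 + 2*(8 + 44)/(7 + (-49 - 1*20)))/(-8686 - 4627/2))*5 = ((-5776 + 2*52/(7 + (-49 - 20)))/(-21999/2))*5 = ((-5776 + 2*52/(7 - 69))*(-2/21999))*5 = ((-5776 + 2*52/(-62))*(-2/21999))*5 = ((-5776 + 2*(-1/62)*52)*(-2/21999))*5 = ((-5776 - 52/31)*(-2/21999))*5 = -179108/31*(-2/21999)*5 = (358216/681969)*5 = 1791080/681969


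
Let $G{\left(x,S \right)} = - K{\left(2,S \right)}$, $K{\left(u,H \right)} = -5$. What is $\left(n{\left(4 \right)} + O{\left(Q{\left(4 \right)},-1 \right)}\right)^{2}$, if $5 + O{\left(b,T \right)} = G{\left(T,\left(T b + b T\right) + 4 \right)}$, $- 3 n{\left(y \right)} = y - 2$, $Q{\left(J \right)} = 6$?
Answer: $\frac{4}{9} \approx 0.44444$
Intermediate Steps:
$G{\left(x,S \right)} = 5$ ($G{\left(x,S \right)} = \left(-1\right) \left(-5\right) = 5$)
$n{\left(y \right)} = \frac{2}{3} - \frac{y}{3}$ ($n{\left(y \right)} = - \frac{y - 2}{3} = - \frac{-2 + y}{3} = \frac{2}{3} - \frac{y}{3}$)
$O{\left(b,T \right)} = 0$ ($O{\left(b,T \right)} = -5 + 5 = 0$)
$\left(n{\left(4 \right)} + O{\left(Q{\left(4 \right)},-1 \right)}\right)^{2} = \left(\left(\frac{2}{3} - \frac{4}{3}\right) + 0\right)^{2} = \left(- \frac{2}{3} + 0\right)^{2} = \left(- \frac{2}{3}\right)^{2} = \frac{4}{9}$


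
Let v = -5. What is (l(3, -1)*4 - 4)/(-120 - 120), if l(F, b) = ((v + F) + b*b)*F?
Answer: 1/15 ≈ 0.066667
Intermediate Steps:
l(F, b) = F*(-5 + F + b²) (l(F, b) = ((-5 + F) + b*b)*F = ((-5 + F) + b²)*F = (-5 + F + b²)*F = F*(-5 + F + b²))
(l(3, -1)*4 - 4)/(-120 - 120) = ((3*(-5 + 3 + (-1)²))*4 - 4)/(-120 - 120) = ((3*(-5 + 3 + 1))*4 - 4)/(-240) = -((3*(-1))*4 - 4)/240 = -(-3*4 - 4)/240 = -(-12 - 4)/240 = -1/240*(-16) = 1/15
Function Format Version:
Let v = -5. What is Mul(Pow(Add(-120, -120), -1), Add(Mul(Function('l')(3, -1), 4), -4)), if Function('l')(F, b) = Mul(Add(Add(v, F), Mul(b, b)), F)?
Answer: Rational(1, 15) ≈ 0.066667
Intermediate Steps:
Function('l')(F, b) = Mul(F, Add(-5, F, Pow(b, 2))) (Function('l')(F, b) = Mul(Add(Add(-5, F), Mul(b, b)), F) = Mul(Add(Add(-5, F), Pow(b, 2)), F) = Mul(Add(-5, F, Pow(b, 2)), F) = Mul(F, Add(-5, F, Pow(b, 2))))
Mul(Pow(Add(-120, -120), -1), Add(Mul(Function('l')(3, -1), 4), -4)) = Mul(Pow(Add(-120, -120), -1), Add(Mul(Mul(3, Add(-5, 3, Pow(-1, 2))), 4), -4)) = Mul(Pow(-240, -1), Add(Mul(Mul(3, Add(-5, 3, 1)), 4), -4)) = Mul(Rational(-1, 240), Add(Mul(Mul(3, -1), 4), -4)) = Mul(Rational(-1, 240), Add(Mul(-3, 4), -4)) = Mul(Rational(-1, 240), Add(-12, -4)) = Mul(Rational(-1, 240), -16) = Rational(1, 15)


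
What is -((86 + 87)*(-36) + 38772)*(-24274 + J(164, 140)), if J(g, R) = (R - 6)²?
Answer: 205612992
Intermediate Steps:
J(g, R) = (-6 + R)²
-((86 + 87)*(-36) + 38772)*(-24274 + J(164, 140)) = -((86 + 87)*(-36) + 38772)*(-24274 + (-6 + 140)²) = -(173*(-36) + 38772)*(-24274 + 134²) = -(-6228 + 38772)*(-24274 + 17956) = -32544*(-6318) = -1*(-205612992) = 205612992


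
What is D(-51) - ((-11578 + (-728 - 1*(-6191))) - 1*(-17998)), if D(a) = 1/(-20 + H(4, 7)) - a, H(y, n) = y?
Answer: -189313/16 ≈ -11832.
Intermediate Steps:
D(a) = -1/16 - a (D(a) = 1/(-20 + 4) - a = 1/(-16) - a = -1/16 - a)
D(-51) - ((-11578 + (-728 - 1*(-6191))) - 1*(-17998)) = (-1/16 - 1*(-51)) - ((-11578 + (-728 - 1*(-6191))) - 1*(-17998)) = (-1/16 + 51) - ((-11578 + (-728 + 6191)) + 17998) = 815/16 - ((-11578 + 5463) + 17998) = 815/16 - (-6115 + 17998) = 815/16 - 1*11883 = 815/16 - 11883 = -189313/16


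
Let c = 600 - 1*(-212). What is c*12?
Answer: 9744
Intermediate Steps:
c = 812 (c = 600 + 212 = 812)
c*12 = 812*12 = 9744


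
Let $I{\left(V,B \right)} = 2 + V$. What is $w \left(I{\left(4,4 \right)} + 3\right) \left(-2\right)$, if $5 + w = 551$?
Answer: $-9828$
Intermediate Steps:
$w = 546$ ($w = -5 + 551 = 546$)
$w \left(I{\left(4,4 \right)} + 3\right) \left(-2\right) = 546 \left(\left(2 + 4\right) + 3\right) \left(-2\right) = 546 \left(6 + 3\right) \left(-2\right) = 546 \cdot 9 \left(-2\right) = 546 \left(-18\right) = -9828$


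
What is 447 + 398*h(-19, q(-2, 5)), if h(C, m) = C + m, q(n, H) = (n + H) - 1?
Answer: -6319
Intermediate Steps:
q(n, H) = -1 + H + n (q(n, H) = (H + n) - 1 = -1 + H + n)
447 + 398*h(-19, q(-2, 5)) = 447 + 398*(-19 + (-1 + 5 - 2)) = 447 + 398*(-19 + 2) = 447 + 398*(-17) = 447 - 6766 = -6319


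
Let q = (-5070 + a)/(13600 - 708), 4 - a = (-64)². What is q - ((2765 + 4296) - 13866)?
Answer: 43860449/6446 ≈ 6804.3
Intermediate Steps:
a = -4092 (a = 4 - 1*(-64)² = 4 - 1*4096 = 4 - 4096 = -4092)
q = -4581/6446 (q = (-5070 - 4092)/(13600 - 708) = -9162/12892 = -9162*1/12892 = -4581/6446 ≈ -0.71067)
q - ((2765 + 4296) - 13866) = -4581/6446 - ((2765 + 4296) - 13866) = -4581/6446 - (7061 - 13866) = -4581/6446 - 1*(-6805) = -4581/6446 + 6805 = 43860449/6446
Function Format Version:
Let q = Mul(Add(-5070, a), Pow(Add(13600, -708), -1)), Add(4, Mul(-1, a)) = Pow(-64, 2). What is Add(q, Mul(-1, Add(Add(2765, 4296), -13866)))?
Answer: Rational(43860449, 6446) ≈ 6804.3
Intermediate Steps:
a = -4092 (a = Add(4, Mul(-1, Pow(-64, 2))) = Add(4, Mul(-1, 4096)) = Add(4, -4096) = -4092)
q = Rational(-4581, 6446) (q = Mul(Add(-5070, -4092), Pow(Add(13600, -708), -1)) = Mul(-9162, Pow(12892, -1)) = Mul(-9162, Rational(1, 12892)) = Rational(-4581, 6446) ≈ -0.71067)
Add(q, Mul(-1, Add(Add(2765, 4296), -13866))) = Add(Rational(-4581, 6446), Mul(-1, Add(Add(2765, 4296), -13866))) = Add(Rational(-4581, 6446), Mul(-1, Add(7061, -13866))) = Add(Rational(-4581, 6446), Mul(-1, -6805)) = Add(Rational(-4581, 6446), 6805) = Rational(43860449, 6446)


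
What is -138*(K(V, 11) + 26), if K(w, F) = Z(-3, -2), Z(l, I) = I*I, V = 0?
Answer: -4140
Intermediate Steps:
Z(l, I) = I²
K(w, F) = 4 (K(w, F) = (-2)² = 4)
-138*(K(V, 11) + 26) = -138*(4 + 26) = -138*30 = -4140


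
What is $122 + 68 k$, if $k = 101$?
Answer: $6990$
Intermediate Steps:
$122 + 68 k = 122 + 68 \cdot 101 = 122 + 6868 = 6990$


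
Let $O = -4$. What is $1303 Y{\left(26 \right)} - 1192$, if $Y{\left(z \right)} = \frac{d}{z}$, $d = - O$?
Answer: $- \frac{12890}{13} \approx -991.54$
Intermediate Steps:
$d = 4$ ($d = \left(-1\right) \left(-4\right) = 4$)
$Y{\left(z \right)} = \frac{4}{z}$
$1303 Y{\left(26 \right)} - 1192 = 1303 \cdot \frac{4}{26} - 1192 = 1303 \cdot 4 \cdot \frac{1}{26} - 1192 = 1303 \cdot \frac{2}{13} - 1192 = \frac{2606}{13} - 1192 = - \frac{12890}{13}$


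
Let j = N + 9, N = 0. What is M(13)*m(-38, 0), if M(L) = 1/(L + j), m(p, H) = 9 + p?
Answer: -29/22 ≈ -1.3182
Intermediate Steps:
j = 9 (j = 0 + 9 = 9)
M(L) = 1/(9 + L) (M(L) = 1/(L + 9) = 1/(9 + L))
M(13)*m(-38, 0) = (9 - 38)/(9 + 13) = -29/22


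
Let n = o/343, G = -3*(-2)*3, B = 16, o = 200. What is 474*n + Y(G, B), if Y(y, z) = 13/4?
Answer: 383659/1372 ≈ 279.63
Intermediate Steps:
G = 18 (G = 6*3 = 18)
Y(y, z) = 13/4 (Y(y, z) = 13*(¼) = 13/4)
n = 200/343 ≈ 0.58309
474*n + Y(G, B) = 474*(200/343) + 13/4 = 94800/343 + 13/4 = 383659/1372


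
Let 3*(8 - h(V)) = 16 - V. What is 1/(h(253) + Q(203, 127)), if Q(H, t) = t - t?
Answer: 1/87 ≈ 0.011494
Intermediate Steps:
h(V) = 8/3 + V/3 (h(V) = 8 - (16 - V)/3 = 8 + (-16/3 + V/3) = 8/3 + V/3)
Q(H, t) = 0
1/(h(253) + Q(203, 127)) = 1/((8/3 + (⅓)*253) + 0) = 1/((8/3 + 253/3) + 0) = 1/(87 + 0) = 1/87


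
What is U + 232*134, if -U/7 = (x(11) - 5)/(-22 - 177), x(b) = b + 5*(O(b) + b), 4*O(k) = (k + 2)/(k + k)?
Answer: 544451087/17512 ≈ 31090.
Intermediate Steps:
O(k) = (2 + k)/(8*k) (O(k) = ((k + 2)/(k + k))/4 = ((2 + k)/((2*k)))/4 = ((2 + k)*(1/(2*k)))/4 = ((2 + k)/(2*k))/4 = (2 + k)/(8*k))
x(b) = 6*b + 5*(2 + b)/(8*b) (x(b) = b + 5*((2 + b)/(8*b) + b) = b + 5*(b + (2 + b)/(8*b)) = b + (5*b + 5*(2 + b)/(8*b)) = 6*b + 5*(2 + b)/(8*b))
U = 38031/17512 (U = -7*((5/8 + 6*11 + (5/4)/11) - 5)/(-22 - 177) = -7*((5/8 + 66 + (5/4)*(1/11)) - 5)/(-199) = -7*((5/8 + 66 + 5/44) - 5)*(-1)/199 = -7*(5873/88 - 5)*(-1)/199 = -38031*(-1)/(88*199) = -7*(-5433/17512) = 38031/17512 ≈ 2.1717)
U + 232*134 = 38031/17512 + 232*134 = 38031/17512 + 31088 = 544451087/17512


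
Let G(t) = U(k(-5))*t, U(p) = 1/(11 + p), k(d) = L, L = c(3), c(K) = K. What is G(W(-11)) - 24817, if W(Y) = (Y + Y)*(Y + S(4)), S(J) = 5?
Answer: -173653/7 ≈ -24808.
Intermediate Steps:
L = 3
W(Y) = 2*Y*(5 + Y) (W(Y) = (Y + Y)*(Y + 5) = (2*Y)*(5 + Y) = 2*Y*(5 + Y))
k(d) = 3
G(t) = t/14 (G(t) = t/(11 + 3) = t/14)
G(W(-11)) - 24817 = (2*(-11)*(5 - 11))/14 - 24817 = (2*(-11)*(-6))/14 - 24817 = (1/14)*132 - 24817 = 66/7 - 24817 = -173653/7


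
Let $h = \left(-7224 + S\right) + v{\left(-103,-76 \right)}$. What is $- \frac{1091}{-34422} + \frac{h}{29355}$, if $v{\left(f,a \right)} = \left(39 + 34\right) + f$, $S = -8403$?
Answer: $- \frac{168972983}{336819270} \approx -0.50167$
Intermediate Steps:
$v{\left(f,a \right)} = 73 + f$
$h = -15657$ ($h = \left(-7224 - 8403\right) + \left(73 - 103\right) = -15627 - 30 = -15657$)
$- \frac{1091}{-34422} + \frac{h}{29355} = - \frac{1091}{-34422} - \frac{15657}{29355} = \left(-1091\right) \left(- \frac{1}{34422}\right) - \frac{5219}{9785} = \frac{1091}{34422} - \frac{5219}{9785} = - \frac{168972983}{336819270}$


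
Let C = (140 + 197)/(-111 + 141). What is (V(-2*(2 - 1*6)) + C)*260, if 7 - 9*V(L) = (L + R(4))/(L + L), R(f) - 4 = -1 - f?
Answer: 12441/4 ≈ 3110.3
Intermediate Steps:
R(f) = 3 - f (R(f) = 4 + (-1 - f) = 3 - f)
C = 337/30 ≈ 11.233
V(L) = 7/9 - (-1 + L)/(18*L) (V(L) = 7/9 - (L + (3 - 1*4))/(9*(L + L)) = 7/9 - (L + (3 - 4))/(9*(2*L)) = 7/9 - (L - 1)*1/(2*L)/9 = 7/9 - (-1 + L)*1/(2*L)/9 = 7/9 - (-1 + L)/(18*L))
(V(-2*(2 - 1*6)) + C)*260 = ((1 + 13*(-2*(2 - 1*6)))/(18*((-2*(2 - 1*6)))) + 337/30)*260 = ((1 + 13*(-2*(2 - 6)))/(18*((-2*(2 - 6)))) + 337/30)*260 = ((1 + 13*(-2*(-4)))/(18*((-2*(-4)))) + 337/30)*260 = ((1/18)*(1 + 13*8)/8 + 337/30)*260 = ((1/18)*(1/8)*(1 + 104) + 337/30)*260 = ((1/18)*(1/8)*105 + 337/30)*260 = (35/48 + 337/30)*260 = (957/80)*260 = 12441/4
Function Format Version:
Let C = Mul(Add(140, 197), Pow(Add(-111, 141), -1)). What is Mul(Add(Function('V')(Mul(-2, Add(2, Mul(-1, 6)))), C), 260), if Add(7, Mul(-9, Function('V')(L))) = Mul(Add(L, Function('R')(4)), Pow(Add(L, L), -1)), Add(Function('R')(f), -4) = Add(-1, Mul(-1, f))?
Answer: Rational(12441, 4) ≈ 3110.3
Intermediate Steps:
Function('R')(f) = Add(3, Mul(-1, f)) (Function('R')(f) = Add(4, Add(-1, Mul(-1, f))) = Add(3, Mul(-1, f)))
C = Rational(337, 30) (C = Mul(337, Pow(30, -1)) = Mul(337, Rational(1, 30)) = Rational(337, 30) ≈ 11.233)
Function('V')(L) = Add(Rational(7, 9), Mul(Rational(-1, 18), Pow(L, -1), Add(-1, L))) (Function('V')(L) = Add(Rational(7, 9), Mul(Rational(-1, 9), Mul(Add(L, Add(3, Mul(-1, 4))), Pow(Add(L, L), -1)))) = Add(Rational(7, 9), Mul(Rational(-1, 9), Mul(Add(L, Add(3, -4)), Pow(Mul(2, L), -1)))) = Add(Rational(7, 9), Mul(Rational(-1, 9), Mul(Add(L, -1), Mul(Rational(1, 2), Pow(L, -1))))) = Add(Rational(7, 9), Mul(Rational(-1, 9), Mul(Add(-1, L), Mul(Rational(1, 2), Pow(L, -1))))) = Add(Rational(7, 9), Mul(Rational(-1, 9), Mul(Rational(1, 2), Pow(L, -1), Add(-1, L)))) = Add(Rational(7, 9), Mul(Rational(-1, 18), Pow(L, -1), Add(-1, L))))
Mul(Add(Function('V')(Mul(-2, Add(2, Mul(-1, 6)))), C), 260) = Mul(Add(Mul(Rational(1, 18), Pow(Mul(-2, Add(2, Mul(-1, 6))), -1), Add(1, Mul(13, Mul(-2, Add(2, Mul(-1, 6)))))), Rational(337, 30)), 260) = Mul(Add(Mul(Rational(1, 18), Pow(Mul(-2, Add(2, -6)), -1), Add(1, Mul(13, Mul(-2, Add(2, -6))))), Rational(337, 30)), 260) = Mul(Add(Mul(Rational(1, 18), Pow(Mul(-2, -4), -1), Add(1, Mul(13, Mul(-2, -4)))), Rational(337, 30)), 260) = Mul(Add(Mul(Rational(1, 18), Pow(8, -1), Add(1, Mul(13, 8))), Rational(337, 30)), 260) = Mul(Add(Mul(Rational(1, 18), Rational(1, 8), Add(1, 104)), Rational(337, 30)), 260) = Mul(Add(Mul(Rational(1, 18), Rational(1, 8), 105), Rational(337, 30)), 260) = Mul(Add(Rational(35, 48), Rational(337, 30)), 260) = Mul(Rational(957, 80), 260) = Rational(12441, 4)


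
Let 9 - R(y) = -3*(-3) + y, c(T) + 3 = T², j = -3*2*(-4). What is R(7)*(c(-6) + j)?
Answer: -399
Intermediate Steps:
j = 24 (j = -6*(-4) = 24)
c(T) = -3 + T²
R(y) = -y (R(y) = 9 - (-3*(-3) + y) = 9 - (9 + y) = 9 + (-9 - y) = -y)
R(7)*(c(-6) + j) = (-1*7)*((-3 + (-6)²) + 24) = -7*((-3 + 36) + 24) = -7*(33 + 24) = -7*57 = -399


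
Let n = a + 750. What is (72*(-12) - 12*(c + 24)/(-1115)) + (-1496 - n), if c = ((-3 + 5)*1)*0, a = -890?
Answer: -2475012/1115 ≈ -2219.7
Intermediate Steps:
n = -140 (n = -890 + 750 = -140)
c = 0 (c = (2*1)*0 = 2*0 = 0)
(72*(-12) - 12*(c + 24)/(-1115)) + (-1496 - n) = (72*(-12) - 12*(0 + 24)/(-1115)) + (-1496 - 1*(-140)) = (-864 - 12*24*(-1/1115)) + (-1496 + 140) = (-864 - 288*(-1/1115)) - 1356 = (-864 + 288/1115) - 1356 = -963072/1115 - 1356 = -2475012/1115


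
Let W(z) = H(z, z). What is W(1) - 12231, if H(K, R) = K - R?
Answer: -12231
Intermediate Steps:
W(z) = 0 (W(z) = z - z = 0)
W(1) - 12231 = 0 - 12231 = -12231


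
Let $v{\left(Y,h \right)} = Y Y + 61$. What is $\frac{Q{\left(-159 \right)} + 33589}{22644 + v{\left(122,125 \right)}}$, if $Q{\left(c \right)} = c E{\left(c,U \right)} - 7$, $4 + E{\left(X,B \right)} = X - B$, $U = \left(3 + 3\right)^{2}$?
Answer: $\frac{65223}{37589} \approx 1.7352$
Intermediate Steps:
$v{\left(Y,h \right)} = 61 + Y^{2}$ ($v{\left(Y,h \right)} = Y^{2} + 61 = 61 + Y^{2}$)
$U = 36$ ($U = 6^{2} = 36$)
$E{\left(X,B \right)} = -4 + X - B$ ($E{\left(X,B \right)} = -4 - \left(B - X\right) = -4 + X - B$)
$Q{\left(c \right)} = -7 + c \left(-40 + c\right)$ ($Q{\left(c \right)} = c \left(-4 + c - 36\right) - 7 = c \left(-40 + c\right) - 7 = -7 + c \left(-40 + c\right)$)
$\frac{Q{\left(-159 \right)} + 33589}{22644 + v{\left(122,125 \right)}} = \frac{\left(-7 - 159 \left(-40 - 159\right)\right) + 33589}{22644 + \left(61 + 122^{2}\right)} = \frac{\left(-7 - -31641\right) + 33589}{22644 + \left(61 + 14884\right)} = \frac{\left(-7 + 31641\right) + 33589}{22644 + 14945} = \frac{31634 + 33589}{37589} = 65223 \cdot \frac{1}{37589} = \frac{65223}{37589}$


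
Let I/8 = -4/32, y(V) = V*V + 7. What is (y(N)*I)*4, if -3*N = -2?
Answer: -268/9 ≈ -29.778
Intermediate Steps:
N = ⅔ (N = -⅓*(-2) = ⅔ ≈ 0.66667)
y(V) = 7 + V² (y(V) = V² + 7 = 7 + V²)
I = -1 (I = 8*(-4/32) = 8*(-4*1/32) = 8*(-⅛) = -1)
(y(N)*I)*4 = ((7 + (⅔)²)*(-1))*4 = ((7 + 4/9)*(-1))*4 = ((67/9)*(-1))*4 = -67/9*4 = -268/9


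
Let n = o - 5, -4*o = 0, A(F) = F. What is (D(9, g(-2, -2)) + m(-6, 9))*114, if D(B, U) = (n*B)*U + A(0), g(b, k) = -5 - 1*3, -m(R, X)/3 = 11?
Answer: 37278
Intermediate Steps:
m(R, X) = -33 (m(R, X) = -3*11 = -33)
o = 0 (o = -¼*0 = 0)
g(b, k) = -8 (g(b, k) = -5 - 3 = -8)
n = -5 (n = 0 - 5 = -5)
D(B, U) = -5*B*U (D(B, U) = (-5*B)*U + 0 = -5*B*U + 0 = -5*B*U)
(D(9, g(-2, -2)) + m(-6, 9))*114 = (-5*9*(-8) - 33)*114 = (360 - 33)*114 = 327*114 = 37278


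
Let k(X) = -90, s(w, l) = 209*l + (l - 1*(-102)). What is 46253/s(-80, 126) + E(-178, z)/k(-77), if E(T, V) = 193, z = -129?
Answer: -80308/199215 ≈ -0.40312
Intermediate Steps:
s(w, l) = 102 + 210*l (s(w, l) = 209*l + (l + 102) = 209*l + (102 + l) = 102 + 210*l)
46253/s(-80, 126) + E(-178, z)/k(-77) = 46253/(102 + 210*126) + 193/(-90) = 46253/(102 + 26460) + 193*(-1/90) = 46253/26562 - 193/90 = -80308/199215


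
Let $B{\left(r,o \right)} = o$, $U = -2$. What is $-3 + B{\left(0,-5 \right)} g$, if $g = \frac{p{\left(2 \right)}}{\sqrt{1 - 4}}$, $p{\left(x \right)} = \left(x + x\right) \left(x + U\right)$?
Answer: $-3$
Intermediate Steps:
$p{\left(x \right)} = 2 x \left(-2 + x\right)$ ($p{\left(x \right)} = \left(x + x\right) \left(x - 2\right) = 2 x \left(-2 + x\right)$)
$g = 0$ ($g = \frac{2 \cdot 2 \left(-2 + 2\right)}{\sqrt{1 - 4}} = \frac{2 \cdot 2 \cdot 0}{\sqrt{-3}} = \frac{0}{i \sqrt{3}} = 0 \left(- \frac{i \sqrt{3}}{3}\right) = 0$)
$-3 + B{\left(0,-5 \right)} g = -3 - 0 = -3 + 0 = -3$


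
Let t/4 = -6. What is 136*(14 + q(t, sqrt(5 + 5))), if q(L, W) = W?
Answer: 1904 + 136*sqrt(10) ≈ 2334.1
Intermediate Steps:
t = -24 (t = 4*(-6) = -24)
136*(14 + q(t, sqrt(5 + 5))) = 136*(14 + sqrt(5 + 5)) = 136*(14 + sqrt(10)) = 1904 + 136*sqrt(10)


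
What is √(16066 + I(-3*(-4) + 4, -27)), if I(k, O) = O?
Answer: √16039 ≈ 126.65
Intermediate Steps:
√(16066 + I(-3*(-4) + 4, -27)) = √(16066 - 27) = √16039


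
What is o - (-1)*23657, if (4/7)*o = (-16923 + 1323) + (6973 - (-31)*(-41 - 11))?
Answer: 22955/4 ≈ 5738.8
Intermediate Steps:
o = -71673/4 (o = 7*((-16923 + 1323) + (6973 - (-31)*(-41 - 11)))/4 = 7*(-15600 + (6973 - (-31)*(-52)))/4 = 7*(-15600 + (6973 - 1*1612))/4 = 7*(-15600 + (6973 - 1612))/4 = 7*(-15600 + 5361)/4 = (7/4)*(-10239) = -71673/4 ≈ -17918.)
o - (-1)*23657 = -71673/4 - (-1)*23657 = -71673/4 - 1*(-23657) = -71673/4 + 23657 = 22955/4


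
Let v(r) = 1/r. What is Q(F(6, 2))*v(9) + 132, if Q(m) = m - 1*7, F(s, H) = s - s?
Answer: 1181/9 ≈ 131.22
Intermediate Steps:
F(s, H) = 0
Q(m) = -7 + m (Q(m) = m - 7 = -7 + m)
Q(F(6, 2))*v(9) + 132 = (-7 + 0)/9 + 132 = -7*⅑ + 132 = -7/9 + 132 = 1181/9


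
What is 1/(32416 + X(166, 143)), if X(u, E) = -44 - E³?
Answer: -1/2891835 ≈ -3.4580e-7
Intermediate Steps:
1/(32416 + X(166, 143)) = 1/(32416 + (-44 - 1*143³)) = 1/(32416 + (-44 - 1*2924207)) = 1/(32416 + (-44 - 2924207)) = 1/(32416 - 2924251) = 1/(-2891835) = -1/2891835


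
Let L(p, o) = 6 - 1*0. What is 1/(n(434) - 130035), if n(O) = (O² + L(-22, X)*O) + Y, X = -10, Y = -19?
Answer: 1/60906 ≈ 1.6419e-5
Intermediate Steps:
L(p, o) = 6 (L(p, o) = 6 + 0 = 6)
n(O) = -19 + O² + 6*O (n(O) = (O² + 6*O) - 19 = -19 + O² + 6*O)
1/(n(434) - 130035) = 1/((-19 + 434² + 6*434) - 130035) = 1/((-19 + 188356 + 2604) - 130035) = 1/(190941 - 130035) = 1/60906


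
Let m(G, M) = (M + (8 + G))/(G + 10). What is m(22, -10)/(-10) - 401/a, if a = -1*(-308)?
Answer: -1681/1232 ≈ -1.3644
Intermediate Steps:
m(G, M) = (8 + G + M)/(10 + G)
a = 308
m(22, -10)/(-10) - 401/a = ((8 + 22 - 10)/(10 + 22))/(-10) - 401/308 = (20/32)*(-1/10) - 401*1/308 = ((1/32)*20)*(-1/10) - 401/308 = (5/8)*(-1/10) - 401/308 = -1/16 - 401/308 = -1681/1232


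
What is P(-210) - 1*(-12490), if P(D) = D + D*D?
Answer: 56380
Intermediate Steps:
P(D) = D + D²
P(-210) - 1*(-12490) = -210*(1 - 210) - 1*(-12490) = -210*(-209) + 12490 = 43890 + 12490 = 56380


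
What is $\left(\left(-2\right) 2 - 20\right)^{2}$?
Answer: $576$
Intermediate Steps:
$\left(\left(-2\right) 2 - 20\right)^{2} = \left(-4 - 20\right)^{2} = \left(-24\right)^{2} = 576$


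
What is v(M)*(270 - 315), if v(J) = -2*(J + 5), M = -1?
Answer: 360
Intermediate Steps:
v(J) = -10 - 2*J (v(J) = -2*(5 + J) = -10 - 2*J)
v(M)*(270 - 315) = (-10 - 2*(-1))*(270 - 315) = (-10 + 2)*(-45) = -8*(-45) = 360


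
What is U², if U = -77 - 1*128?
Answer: 42025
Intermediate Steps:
U = -205 (U = -77 - 128 = -205)
U² = (-205)² = 42025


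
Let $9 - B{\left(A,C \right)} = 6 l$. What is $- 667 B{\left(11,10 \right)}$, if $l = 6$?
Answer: $18009$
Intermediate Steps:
$B{\left(A,C \right)} = -27$ ($B{\left(A,C \right)} = 9 - 6 \cdot 6 = 9 - 36 = -27$)
$- 667 B{\left(11,10 \right)} = \left(-667\right) \left(-27\right) = 18009$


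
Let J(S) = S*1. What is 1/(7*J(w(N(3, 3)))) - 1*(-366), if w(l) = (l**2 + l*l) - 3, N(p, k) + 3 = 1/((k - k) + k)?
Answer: 258771/707 ≈ 366.01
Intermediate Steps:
N(p, k) = -3 + 1/k (N(p, k) = -3 + 1/((k - k) + k) = -3 + 1/(0 + k) = -3 + 1/k)
w(l) = -3 + 2*l**2 (w(l) = (l**2 + l**2) - 3 = 2*l**2 - 3 = -3 + 2*l**2)
J(S) = S
1/(7*J(w(N(3, 3)))) - 1*(-366) = 1/(7*(-3 + 2*(-3 + 1/3)**2)) - 1*(-366) = 1/(7*(-3 + 2*(-3 + 1/3)**2)) + 366 = 1/(7*(-3 + 2*(-8/3)**2)) + 366 = 1/(7*(-3 + 2*(64/9))) + 366 = 1/(7*(-3 + 128/9)) + 366 = 1/(7*(101/9)) + 366 = 1/(707/9) + 366 = 9/707 + 366 = 258771/707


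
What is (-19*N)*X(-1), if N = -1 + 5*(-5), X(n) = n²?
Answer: 494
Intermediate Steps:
N = -26 (N = -1 - 25 = -26)
(-19*N)*X(-1) = -19*(-26)*(-1)² = 494*1 = 494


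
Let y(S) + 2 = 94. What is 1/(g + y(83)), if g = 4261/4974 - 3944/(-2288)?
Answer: 355641/33636679 ≈ 0.010573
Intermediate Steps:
y(S) = 92 (y(S) = -2 + 94 = 92)
g = 917707/355641 (g = 4261*(1/4974) - 3944*(-1/2288) = 4261/4974 + 493/286 = 917707/355641 ≈ 2.5804)
1/(g + y(83)) = 1/(917707/355641 + 92) = 1/(33636679/355641) = 355641/33636679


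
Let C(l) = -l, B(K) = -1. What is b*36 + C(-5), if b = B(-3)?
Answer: -31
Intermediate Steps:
b = -1
b*36 + C(-5) = -1*36 - 1*(-5) = -36 + 5 = -31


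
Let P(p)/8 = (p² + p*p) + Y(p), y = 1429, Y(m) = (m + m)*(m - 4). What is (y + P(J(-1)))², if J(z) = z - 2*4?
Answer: 21132409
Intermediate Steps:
Y(m) = 2*m*(-4 + m) (Y(m) = (2*m)*(-4 + m) = 2*m*(-4 + m))
J(z) = -8 + z (J(z) = z - 8 = -8 + z)
P(p) = 16*p² + 16*p*(-4 + p) (P(p) = 8*((p² + p*p) + 2*p*(-4 + p)) = 8*((p² + p²) + 2*p*(-4 + p)) = 8*(2*p² + 2*p*(-4 + p)) = 16*p² + 16*p*(-4 + p))
(y + P(J(-1)))² = (1429 + 32*(-8 - 1)*(-2 + (-8 - 1)))² = (1429 + 32*(-9)*(-2 - 9))² = (1429 + 32*(-9)*(-11))² = (1429 + 3168)² = 4597² = 21132409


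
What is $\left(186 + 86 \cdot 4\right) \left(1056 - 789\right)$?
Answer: $141510$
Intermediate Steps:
$\left(186 + 86 \cdot 4\right) \left(1056 - 789\right) = \left(186 + 344\right) 267 = 530 \cdot 267 = 141510$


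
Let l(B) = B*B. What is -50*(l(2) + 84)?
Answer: -4400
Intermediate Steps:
l(B) = B²
-50*(l(2) + 84) = -50*(2² + 84) = -50*(4 + 84) = -50*88 = -4400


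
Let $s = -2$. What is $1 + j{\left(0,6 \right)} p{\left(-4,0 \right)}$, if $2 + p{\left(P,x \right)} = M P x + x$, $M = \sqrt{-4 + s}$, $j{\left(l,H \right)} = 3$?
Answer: $-5$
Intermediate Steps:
$M = i \sqrt{6}$ ($M = \sqrt{-4 - 2} = \sqrt{-6} = i \sqrt{6} \approx 2.4495 i$)
$p{\left(P,x \right)} = -2 + x + i P x \sqrt{6}$ ($p{\left(P,x \right)} = -2 + \left(i \sqrt{6} P x + x\right) = -2 + \left(i P \sqrt{6} x + x\right) = -2 + \left(i P x \sqrt{6} + x\right) = -2 + \left(x + i P x \sqrt{6}\right) = -2 + x + i P x \sqrt{6}$)
$1 + j{\left(0,6 \right)} p{\left(-4,0 \right)} = 1 + 3 \left(-2 + 0 + i \left(-4\right) 0 \sqrt{6}\right) = 1 + 3 \left(-2 + 0 + 0\right) = 1 + 3 \left(-2\right) = 1 - 6 = -5$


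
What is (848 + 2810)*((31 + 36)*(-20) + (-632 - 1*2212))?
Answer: -15305072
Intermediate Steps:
(848 + 2810)*((31 + 36)*(-20) + (-632 - 1*2212)) = 3658*(67*(-20) + (-632 - 2212)) = 3658*(-1340 - 2844) = 3658*(-4184) = -15305072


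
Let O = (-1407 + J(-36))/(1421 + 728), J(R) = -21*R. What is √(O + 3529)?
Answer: √332576170/307 ≈ 59.403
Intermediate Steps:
O = -93/307 (O = (-1407 - 21*(-36))/(1421 + 728) = (-1407 + 756)/2149 = -651*1/2149 = -93/307 ≈ -0.30293)
√(O + 3529) = √(-93/307 + 3529) = √(1083310/307) = √332576170/307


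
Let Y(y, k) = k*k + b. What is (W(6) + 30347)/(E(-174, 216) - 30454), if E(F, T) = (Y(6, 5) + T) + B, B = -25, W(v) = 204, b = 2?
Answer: -30551/30236 ≈ -1.0104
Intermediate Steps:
Y(y, k) = 2 + k**2 (Y(y, k) = k*k + 2 = k**2 + 2 = 2 + k**2)
E(F, T) = 2 + T (E(F, T) = ((2 + 5**2) + T) - 25 = ((2 + 25) + T) - 25 = (27 + T) - 25 = 2 + T)
(W(6) + 30347)/(E(-174, 216) - 30454) = (204 + 30347)/((2 + 216) - 30454) = 30551/(218 - 30454) = 30551/(-30236) = 30551*(-1/30236) = -30551/30236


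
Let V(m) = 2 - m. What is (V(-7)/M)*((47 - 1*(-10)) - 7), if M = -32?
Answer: -225/16 ≈ -14.063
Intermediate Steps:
(V(-7)/M)*((47 - 1*(-10)) - 7) = ((2 - 1*(-7))/(-32))*((47 - 1*(-10)) - 7) = ((2 + 7)*(-1/32))*((47 + 10) - 7) = (9*(-1/32))*(57 - 7) = -9/32*50 = -225/16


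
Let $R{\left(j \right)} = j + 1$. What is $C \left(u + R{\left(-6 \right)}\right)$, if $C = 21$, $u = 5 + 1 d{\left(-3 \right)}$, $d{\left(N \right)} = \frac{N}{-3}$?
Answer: $21$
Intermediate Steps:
$R{\left(j \right)} = 1 + j$
$d{\left(N \right)} = - \frac{N}{3}$ ($d{\left(N \right)} = N \left(- \frac{1}{3}\right) = - \frac{N}{3}$)
$u = 6$ ($u = 5 + 1 \left(\left(- \frac{1}{3}\right) \left(-3\right)\right) = 5 + 1 \cdot 1 = 5 + 1 = 6$)
$C \left(u + R{\left(-6 \right)}\right) = 21 \left(6 + \left(1 - 6\right)\right) = 21 \left(6 - 5\right) = 21 \cdot 1 = 21$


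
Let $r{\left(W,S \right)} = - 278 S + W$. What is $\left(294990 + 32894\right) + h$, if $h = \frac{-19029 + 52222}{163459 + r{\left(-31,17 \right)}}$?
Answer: $\frac{52035879761}{158702} \approx 3.2788 \cdot 10^{5}$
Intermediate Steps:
$r{\left(W,S \right)} = W - 278 S$
$h = \frac{33193}{158702}$ ($h = \frac{-19029 + 52222}{163459 - 4757} = \frac{33193}{163459 - 4757} = \frac{33193}{158702} \approx 0.20915$)
$\left(294990 + 32894\right) + h = \left(294990 + 32894\right) + \frac{33193}{158702} = 327884 + \frac{33193}{158702} = \frac{52035879761}{158702}$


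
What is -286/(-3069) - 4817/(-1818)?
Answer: 154579/56358 ≈ 2.7428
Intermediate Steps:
-286/(-3069) - 4817/(-1818) = -286*(-1/3069) - 4817*(-1/1818) = 26/279 + 4817/1818 = 154579/56358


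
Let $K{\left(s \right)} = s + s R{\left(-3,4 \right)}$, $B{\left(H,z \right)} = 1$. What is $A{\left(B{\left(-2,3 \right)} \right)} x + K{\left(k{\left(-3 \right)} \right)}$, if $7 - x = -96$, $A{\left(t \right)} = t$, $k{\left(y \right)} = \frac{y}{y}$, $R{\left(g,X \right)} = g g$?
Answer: $113$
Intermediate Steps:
$R{\left(g,X \right)} = g^{2}$
$k{\left(y \right)} = 1$
$x = 103$ ($x = 7 - -96 = 7 + 96 = 103$)
$K{\left(s \right)} = 10 s$ ($K{\left(s \right)} = s + s \left(-3\right)^{2} = s + s 9 = s + 9 s = 10 s$)
$A{\left(B{\left(-2,3 \right)} \right)} x + K{\left(k{\left(-3 \right)} \right)} = 1 \cdot 103 + 10 \cdot 1 = 103 + 10 = 113$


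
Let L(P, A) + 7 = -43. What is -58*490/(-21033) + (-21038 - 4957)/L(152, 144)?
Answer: 109634767/210330 ≈ 521.25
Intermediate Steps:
L(P, A) = -50 (L(P, A) = -7 - 43 = -50)
-58*490/(-21033) + (-21038 - 4957)/L(152, 144) = -58*490/(-21033) + (-21038 - 4957)/(-50) = -28420*(-1/21033) - 25995*(-1/50) = 28420/21033 + 5199/10 = 109634767/210330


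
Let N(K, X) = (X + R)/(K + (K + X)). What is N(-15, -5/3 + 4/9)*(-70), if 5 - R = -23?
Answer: 16870/281 ≈ 60.036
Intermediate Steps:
R = 28 (R = 5 - 1*(-23) = 5 + 23 = 28)
N(K, X) = (28 + X)/(X + 2*K) (N(K, X) = (X + 28)/(K + (K + X)) = (28 + X)/(X + 2*K))
N(-15, -5/3 + 4/9)*(-70) = ((28 + (-5/3 + 4/9))/((-5/3 + 4/9) + 2*(-15)))*(-70) = ((28 + (-5*⅓ + 4*(⅑)))/((-5*⅓ + 4*(⅑)) - 30))*(-70) = ((28 + (-5/3 + 4/9))/((-5/3 + 4/9) - 30))*(-70) = ((28 - 11/9)/(-11/9 - 30))*(-70) = ((241/9)/(-281/9))*(-70) = -9/281*241/9*(-70) = -241/281*(-70) = 16870/281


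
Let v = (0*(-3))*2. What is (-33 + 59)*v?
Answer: 0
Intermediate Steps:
v = 0 (v = 0*2 = 0)
(-33 + 59)*v = (-33 + 59)*0 = 26*0 = 0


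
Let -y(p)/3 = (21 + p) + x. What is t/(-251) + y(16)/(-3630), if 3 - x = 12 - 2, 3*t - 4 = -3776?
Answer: 458671/91113 ≈ 5.0341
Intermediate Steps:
t = -3772/3 (t = 4/3 + (1/3)*(-3776) = 4/3 - 3776/3 = -3772/3 ≈ -1257.3)
x = -7 (x = 3 - (12 - 2) = 3 - 1*10 = 3 - 10 = -7)
y(p) = -42 - 3*p (y(p) = -3*((21 + p) - 7) = -3*(14 + p) = -42 - 3*p)
t/(-251) + y(16)/(-3630) = -3772/3/(-251) + (-42 - 3*16)/(-3630) = -3772/3*(-1/251) + (-42 - 48)*(-1/3630) = 3772/753 - 90*(-1/3630) = 3772/753 + 3/121 = 458671/91113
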